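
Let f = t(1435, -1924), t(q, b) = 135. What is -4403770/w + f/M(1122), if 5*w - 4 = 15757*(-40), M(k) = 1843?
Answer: 383639885/10958478 ≈ 35.008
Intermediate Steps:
f = 135
w = -630276/5 (w = ⅘ + (15757*(-40))/5 = ⅘ + (⅕)*(-630280) = ⅘ - 126056 = -630276/5 ≈ -1.2606e+5)
-4403770/w + f/M(1122) = -4403770/(-630276/5) + 135/1843 = -4403770*(-5/630276) + 135*(1/1843) = 207725/5946 + 135/1843 = 383639885/10958478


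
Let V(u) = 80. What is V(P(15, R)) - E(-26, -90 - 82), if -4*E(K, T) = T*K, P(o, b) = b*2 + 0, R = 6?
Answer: 1198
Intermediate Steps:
P(o, b) = 2*b (P(o, b) = 2*b + 0 = 2*b)
E(K, T) = -K*T/4 (E(K, T) = -T*K/4 = -K*T/4)
V(P(15, R)) - E(-26, -90 - 82) = 80 - (-1)*(-26)*(-90 - 82)/4 = 80 - (-1)*(-26)*(-172)/4 = 80 - 1*(-1118) = 80 + 1118 = 1198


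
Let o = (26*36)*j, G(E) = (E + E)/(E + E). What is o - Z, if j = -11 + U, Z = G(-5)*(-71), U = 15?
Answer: 3815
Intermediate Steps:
G(E) = 1 (G(E) = (2*E)/((2*E)) = (2*E)*(1/(2*E)) = 1)
Z = -71 (Z = 1*(-71) = -71)
j = 4 (j = -11 + 15 = 4)
o = 3744 (o = (26*36)*4 = 936*4 = 3744)
o - Z = 3744 - 1*(-71) = 3744 + 71 = 3815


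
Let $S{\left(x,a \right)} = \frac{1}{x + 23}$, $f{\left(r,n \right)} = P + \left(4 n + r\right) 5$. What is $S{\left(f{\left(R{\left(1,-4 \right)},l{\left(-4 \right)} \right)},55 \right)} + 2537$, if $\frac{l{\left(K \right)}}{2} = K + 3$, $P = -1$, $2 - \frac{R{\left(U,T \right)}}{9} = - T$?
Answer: $\frac{273995}{108} \approx 2537.0$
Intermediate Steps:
$R{\left(U,T \right)} = 18 + 9 T$ ($R{\left(U,T \right)} = 18 - 9 \left(- T\right) = 18 + 9 T$)
$l{\left(K \right)} = 6 + 2 K$ ($l{\left(K \right)} = 2 \left(K + 3\right) = 2 \left(3 + K\right) = 6 + 2 K$)
$f{\left(r,n \right)} = -1 + 5 r + 20 n$ ($f{\left(r,n \right)} = -1 + \left(4 n + r\right) 5 = -1 + \left(r + 4 n\right) 5 = -1 + \left(5 r + 20 n\right) = -1 + 5 r + 20 n$)
$S{\left(x,a \right)} = \frac{1}{23 + x}$
$S{\left(f{\left(R{\left(1,-4 \right)},l{\left(-4 \right)} \right)},55 \right)} + 2537 = \frac{1}{23 + \left(-1 + 5 \left(18 + 9 \left(-4\right)\right) + 20 \left(6 + 2 \left(-4\right)\right)\right)} + 2537 = \frac{1}{23 + \left(-1 + 5 \left(18 - 36\right) + 20 \left(6 - 8\right)\right)} + 2537 = \frac{1}{23 + \left(-1 + 5 \left(-18\right) + 20 \left(-2\right)\right)} + 2537 = \frac{1}{23 - 131} + 2537 = \frac{1}{-108} + 2537 = - \frac{1}{108} + 2537 = \frac{273995}{108}$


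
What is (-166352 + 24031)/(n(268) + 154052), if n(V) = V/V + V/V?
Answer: -142321/154054 ≈ -0.92384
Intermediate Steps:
n(V) = 2 (n(V) = 1 + 1 = 2)
(-166352 + 24031)/(n(268) + 154052) = (-166352 + 24031)/(2 + 154052) = -142321/154054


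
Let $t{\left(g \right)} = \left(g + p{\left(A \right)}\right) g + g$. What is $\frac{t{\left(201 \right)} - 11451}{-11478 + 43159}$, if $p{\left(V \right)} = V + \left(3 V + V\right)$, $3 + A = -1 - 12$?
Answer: $\frac{13071}{31681} \approx 0.41258$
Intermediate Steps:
$A = -16$ ($A = -3 - 13 = -16$)
$p{\left(V \right)} = 5 V$ ($p{\left(V \right)} = V + 4 V = 5 V$)
$t{\left(g \right)} = g + g \left(-80 + g\right)$ ($t{\left(g \right)} = \left(g + 5 \left(-16\right)\right) g + g = \left(g - 80\right) g + g = \left(-80 + g\right) g + g = g \left(-80 + g\right) + g = g + g \left(-80 + g\right)$)
$\frac{t{\left(201 \right)} - 11451}{-11478 + 43159} = \frac{201 \left(-79 + 201\right) - 11451}{-11478 + 43159} = \frac{201 \cdot 122 - 11451}{31681} = \left(24522 - 11451\right) \frac{1}{31681} = 13071 \cdot \frac{1}{31681} = \frac{13071}{31681}$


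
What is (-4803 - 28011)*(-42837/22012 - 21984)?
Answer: 7940243860515/11006 ≈ 7.2145e+8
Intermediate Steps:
(-4803 - 28011)*(-42837/22012 - 21984) = -32814*(-42837*1/22012 - 21984) = -32814*(-42837/22012 - 21984) = -32814*(-483954645/22012) = 7940243860515/11006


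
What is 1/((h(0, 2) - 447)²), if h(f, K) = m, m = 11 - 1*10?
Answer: 1/198916 ≈ 5.0273e-6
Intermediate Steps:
m = 1 (m = 11 - 10 = 1)
h(f, K) = 1
1/((h(0, 2) - 447)²) = 1/((1 - 447)²) = 1/((-446)²) = 1/198916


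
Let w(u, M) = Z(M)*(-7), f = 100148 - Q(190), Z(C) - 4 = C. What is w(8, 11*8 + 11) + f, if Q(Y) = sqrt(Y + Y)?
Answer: 99427 - 2*sqrt(95) ≈ 99408.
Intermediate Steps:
Q(Y) = sqrt(2)*sqrt(Y) (Q(Y) = sqrt(2*Y) = sqrt(2)*sqrt(Y))
Z(C) = 4 + C
f = 100148 - 2*sqrt(95) (f = 100148 - sqrt(2)*sqrt(190) = 100148 - 2*sqrt(95) ≈ 1.0013e+5)
w(u, M) = -28 - 7*M (w(u, M) = (4 + M)*(-7) = -28 - 7*M)
w(8, 11*8 + 11) + f = (-28 - 7*(11*8 + 11)) + (100148 - 2*sqrt(95)) = (-28 - 7*(88 + 11)) + (100148 - 2*sqrt(95)) = (-28 - 7*99) + (100148 - 2*sqrt(95)) = (-28 - 693) + (100148 - 2*sqrt(95)) = -721 + (100148 - 2*sqrt(95)) = 99427 - 2*sqrt(95)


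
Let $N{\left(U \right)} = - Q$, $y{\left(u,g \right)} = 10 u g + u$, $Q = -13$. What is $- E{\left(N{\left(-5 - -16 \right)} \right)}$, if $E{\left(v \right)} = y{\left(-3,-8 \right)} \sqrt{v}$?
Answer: $- 237 \sqrt{13} \approx -854.52$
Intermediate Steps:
$y{\left(u,g \right)} = u + 10 g u$ ($y{\left(u,g \right)} = 10 g u + u = u + 10 g u$)
$N{\left(U \right)} = 13$ ($N{\left(U \right)} = \left(-1\right) \left(-13\right) = 13$)
$E{\left(v \right)} = 237 \sqrt{v}$ ($E{\left(v \right)} = - 3 \left(1 + 10 \left(-8\right)\right) \sqrt{v} = - 3 \left(1 - 80\right) \sqrt{v} = \left(-3\right) \left(-79\right) \sqrt{v} = 237 \sqrt{v}$)
$- E{\left(N{\left(-5 - -16 \right)} \right)} = - 237 \sqrt{13}$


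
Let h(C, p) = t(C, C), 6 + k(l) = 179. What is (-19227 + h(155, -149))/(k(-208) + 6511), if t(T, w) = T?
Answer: -4768/1671 ≈ -2.8534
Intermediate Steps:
k(l) = 173 (k(l) = -6 + 179 = 173)
h(C, p) = C
(-19227 + h(155, -149))/(k(-208) + 6511) = (-19227 + 155)/(173 + 6511) = -19072/6684 = -19072*1/6684 = -4768/1671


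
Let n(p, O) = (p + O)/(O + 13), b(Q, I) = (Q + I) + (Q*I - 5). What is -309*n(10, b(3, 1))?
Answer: -1236/5 ≈ -247.20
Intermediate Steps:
b(Q, I) = -5 + I + Q + I*Q (b(Q, I) = (I + Q) + (I*Q - 5) = (I + Q) + (-5 + I*Q) = -5 + I + Q + I*Q)
n(p, O) = (O + p)/(13 + O)
-309*n(10, b(3, 1)) = -309*((-5 + 1 + 3 + 1*3) + 10)/(13 + (-5 + 1 + 3 + 1*3)) = -309*((-5 + 1 + 3 + 3) + 10)/(13 + (-5 + 1 + 3 + 3)) = -309*(2 + 10)/(13 + 2) = -309*12/15 = -103*12/5 = -309*⅘ = -1236/5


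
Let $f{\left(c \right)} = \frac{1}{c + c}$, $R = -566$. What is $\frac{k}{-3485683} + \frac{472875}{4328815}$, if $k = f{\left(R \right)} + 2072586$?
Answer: $- \frac{1658051496575113}{3416121720118028} \approx -0.48536$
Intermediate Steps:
$f{\left(c \right)} = \frac{1}{2 c}$
$k = \frac{2346167351}{1132}$ ($k = \frac{1}{2 \left(-566\right)} + 2072586 = \frac{1}{2} \left(- \frac{1}{566}\right) + 2072586 = - \frac{1}{1132} + 2072586 = \frac{2346167351}{1132} \approx 2.0726 \cdot 10^{6}$)
$\frac{k}{-3485683} + \frac{472875}{4328815} = \frac{2346167351}{1132 \left(-3485683\right)} + \frac{472875}{4328815} = \frac{2346167351}{1132} \left(- \frac{1}{3485683}\right) + 472875 \cdot \frac{1}{4328815} = - \frac{2346167351}{3945793156} + \frac{94575}{865763} = - \frac{1658051496575113}{3416121720118028}$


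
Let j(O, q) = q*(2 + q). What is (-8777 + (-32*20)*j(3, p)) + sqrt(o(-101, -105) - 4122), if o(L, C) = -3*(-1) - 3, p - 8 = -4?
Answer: -24137 + 3*I*sqrt(458) ≈ -24137.0 + 64.203*I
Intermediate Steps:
p = 4 (p = 8 - 4 = 4)
o(L, C) = 0 (o(L, C) = 3 - 3 = 0)
(-8777 + (-32*20)*j(3, p)) + sqrt(o(-101, -105) - 4122) = (-8777 + (-32*20)*(4*(2 + 4))) + sqrt(0 - 4122) = (-8777 - 2560*6) + sqrt(-4122) = (-8777 - 640*24) + 3*I*sqrt(458) = (-8777 - 15360) + 3*I*sqrt(458) = -24137 + 3*I*sqrt(458)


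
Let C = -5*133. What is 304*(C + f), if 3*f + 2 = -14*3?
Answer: -619856/3 ≈ -2.0662e+5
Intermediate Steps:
C = -665
f = -44/3 (f = -⅔ + (-14*3)/3 = -⅔ + (⅓)*(-42) = -⅔ - 14 = -44/3 ≈ -14.667)
304*(C + f) = 304*(-665 - 44/3) = 304*(-2039/3) = -619856/3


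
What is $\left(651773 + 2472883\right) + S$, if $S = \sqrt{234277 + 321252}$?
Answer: $3124656 + \sqrt{555529} \approx 3.1254 \cdot 10^{6}$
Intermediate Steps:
$S = \sqrt{555529} \approx 745.34$
$\left(651773 + 2472883\right) + S = \left(651773 + 2472883\right) + \sqrt{555529} = 3124656 + \sqrt{555529}$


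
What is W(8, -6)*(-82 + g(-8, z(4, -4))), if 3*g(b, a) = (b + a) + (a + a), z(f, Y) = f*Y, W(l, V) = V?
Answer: 604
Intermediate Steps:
z(f, Y) = Y*f
g(b, a) = a + b/3 (g(b, a) = ((b + a) + (a + a))/3 = ((a + b) + 2*a)/3 = (b + 3*a)/3 = a + b/3)
W(8, -6)*(-82 + g(-8, z(4, -4))) = -6*(-82 + (-4*4 + (⅓)*(-8))) = -6*(-82 + (-16 - 8/3)) = -6*(-82 - 56/3) = -6*(-302/3) = 604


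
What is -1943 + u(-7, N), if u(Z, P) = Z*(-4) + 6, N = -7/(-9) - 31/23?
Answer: -1909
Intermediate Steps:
N = -118/207 (N = -7*(-⅑) - 31*1/23 = 7/9 - 31/23 = -118/207 ≈ -0.57005)
u(Z, P) = 6 - 4*Z (u(Z, P) = -4*Z + 6 = 6 - 4*Z)
-1943 + u(-7, N) = -1943 + (6 - 4*(-7)) = -1943 + (6 + 28) = -1943 + 34 = -1909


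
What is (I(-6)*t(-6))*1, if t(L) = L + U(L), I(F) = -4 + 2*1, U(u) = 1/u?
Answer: 37/3 ≈ 12.333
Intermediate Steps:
I(F) = -2 (I(F) = -4 + 2 = -2)
t(L) = L + 1/L
(I(-6)*t(-6))*1 = -2*(-6 + 1/(-6))*1 = -2*(-6 - ⅙)*1 = -2*(-37/6)*1 = (37/3)*1 = 37/3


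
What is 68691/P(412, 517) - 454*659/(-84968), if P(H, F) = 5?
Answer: 2919016409/212420 ≈ 13742.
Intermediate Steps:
68691/P(412, 517) - 454*659/(-84968) = 68691/5 - 454*659/(-84968) = 68691*(1/5) - 299186*(-1/84968) = 68691/5 + 149593/42484 = 2919016409/212420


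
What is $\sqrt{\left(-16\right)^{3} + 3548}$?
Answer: $2 i \sqrt{137} \approx 23.409 i$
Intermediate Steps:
$\sqrt{\left(-16\right)^{3} + 3548} = \sqrt{-4096 + 3548} = \sqrt{-548} = 2 i \sqrt{137}$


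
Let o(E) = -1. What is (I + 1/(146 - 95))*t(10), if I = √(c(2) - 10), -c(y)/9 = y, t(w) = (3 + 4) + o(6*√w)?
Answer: 2/17 + 12*I*√7 ≈ 0.11765 + 31.749*I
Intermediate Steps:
t(w) = 6 (t(w) = (3 + 4) - 1 = 7 - 1 = 6)
c(y) = -9*y
I = 2*I*√7 (I = √(-9*2 - 10) = √(-18 - 10) = √(-28) = 2*I*√7 ≈ 5.2915*I)
(I + 1/(146 - 95))*t(10) = (2*I*√7 + 1/(146 - 95))*6 = (2*I*√7 + 1/51)*6 = (1/51 + 2*I*√7)*6 = 2/17 + 12*I*√7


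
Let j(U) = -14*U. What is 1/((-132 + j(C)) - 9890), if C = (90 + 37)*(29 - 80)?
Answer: 1/80656 ≈ 1.2398e-5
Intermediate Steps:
C = -6477 (C = 127*(-51) = -6477)
1/((-132 + j(C)) - 9890) = 1/((-132 - 14*(-6477)) - 9890) = 1/((-132 + 90678) - 9890) = 1/(90546 - 9890) = 1/80656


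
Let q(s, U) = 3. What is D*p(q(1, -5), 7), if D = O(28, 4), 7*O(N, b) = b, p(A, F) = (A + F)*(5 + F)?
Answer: 480/7 ≈ 68.571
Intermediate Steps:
p(A, F) = (5 + F)*(A + F)
O(N, b) = b/7
D = 4/7 (D = (⅐)*4 = 4/7 ≈ 0.57143)
D*p(q(1, -5), 7) = 4*(7² + 5*3 + 5*7 + 3*7)/7 = 4*(49 + 15 + 35 + 21)/7 = (4/7)*120 = 480/7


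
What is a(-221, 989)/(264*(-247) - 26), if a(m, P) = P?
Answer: -989/65234 ≈ -0.015161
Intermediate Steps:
a(-221, 989)/(264*(-247) - 26) = 989/(264*(-247) - 26) = 989/(-65208 - 26) = 989/(-65234) = 989*(-1/65234) = -989/65234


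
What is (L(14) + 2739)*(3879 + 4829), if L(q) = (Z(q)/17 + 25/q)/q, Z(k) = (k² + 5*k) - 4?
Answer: 2839567151/119 ≈ 2.3862e+7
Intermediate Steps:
Z(k) = -4 + k² + 5*k
L(q) = (-4/17 + 25/q + q²/17 + 5*q/17)/q (L(q) = ((-4 + q² + 5*q)/17 + 25/q)/q = ((-4 + q² + 5*q)*(1/17) + 25/q)/q = ((-4/17 + q²/17 + 5*q/17) + 25/q)/q = (-4/17 + 25/q + q²/17 + 5*q/17)/q)
(L(14) + 2739)*(3879 + 4829) = ((1/17)*(425 + 14*(-4 + 14² + 5*14))/14² + 2739)*(3879 + 4829) = ((1/17)*(1/196)*(425 + 14*(-4 + 196 + 70)) + 2739)*8708 = ((1/17)*(1/196)*(425 + 14*262) + 2739)*8708 = ((1/17)*(1/196)*(425 + 3668) + 2739)*8708 = ((1/17)*(1/196)*4093 + 2739)*8708 = (4093/3332 + 2739)*8708 = (9130441/3332)*8708 = 2839567151/119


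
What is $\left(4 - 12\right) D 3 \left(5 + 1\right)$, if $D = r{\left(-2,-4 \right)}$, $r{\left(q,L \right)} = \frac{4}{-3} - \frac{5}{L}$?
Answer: $12$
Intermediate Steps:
$r{\left(q,L \right)} = - \frac{4}{3} - \frac{5}{L}$ ($r{\left(q,L \right)} = 4 \left(- \frac{1}{3}\right) - \frac{5}{L} = - \frac{4}{3} - \frac{5}{L}$)
$D = - \frac{1}{12}$ ($D = - \frac{4}{3} - \frac{5}{-4} = - \frac{4}{3} - - \frac{5}{4} = - \frac{4}{3} + \frac{5}{4} = - \frac{1}{12} \approx -0.083333$)
$\left(4 - 12\right) D 3 \left(5 + 1\right) = \left(4 - 12\right) \left(- \frac{1}{12}\right) 3 \left(5 + 1\right) = \left(-8\right) \left(- \frac{1}{12}\right) 3 \cdot 6 = \frac{2}{3} \cdot 18 = 12$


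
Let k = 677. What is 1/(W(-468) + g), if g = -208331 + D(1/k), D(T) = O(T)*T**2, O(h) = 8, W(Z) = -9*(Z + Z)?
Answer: -458329/91623175395 ≈ -5.0023e-6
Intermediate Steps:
W(Z) = -18*Z
D(T) = 8*T**2
g = -95484138891/458329 (g = -208331 + 8*(1/677)**2 = -208331 + 8*(1/458329) = -208331 + 8/458329 = -95484138891/458329 ≈ -2.0833e+5)
1/(W(-468) + g) = 1/(-18*(-468) - 95484138891/458329) = 1/(8424 - 95484138891/458329) = 1/(-91623175395/458329) = -458329/91623175395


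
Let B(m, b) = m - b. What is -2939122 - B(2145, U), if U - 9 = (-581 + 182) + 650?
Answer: -2941007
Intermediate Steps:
U = 260 (U = 9 + ((-581 + 182) + 650) = 9 + (-399 + 650) = 9 + 251 = 260)
-2939122 - B(2145, U) = -2939122 - (2145 - 1*260) = -2939122 - (2145 - 260) = -2939122 - 1*1885 = -2939122 - 1885 = -2941007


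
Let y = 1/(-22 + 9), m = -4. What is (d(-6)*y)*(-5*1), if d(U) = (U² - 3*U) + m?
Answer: 250/13 ≈ 19.231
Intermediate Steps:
y = -1/13 (y = 1/(-13) = -1/13 ≈ -0.076923)
d(U) = -4 + U² - 3*U (d(U) = (U² - 3*U) - 4 = -4 + U² - 3*U)
(d(-6)*y)*(-5*1) = ((-4 + (-6)² - 3*(-6))*(-1/13))*(-5*1) = ((-4 + 36 + 18)*(-1/13))*(-5) = (50*(-1/13))*(-5) = -50/13*(-5) = 250/13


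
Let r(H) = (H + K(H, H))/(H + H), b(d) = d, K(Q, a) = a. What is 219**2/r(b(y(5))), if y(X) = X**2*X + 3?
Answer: 47961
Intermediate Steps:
y(X) = 3 + X**3 (y(X) = X**3 + 3 = 3 + X**3)
r(H) = 1 (r(H) = (H + H)/(H + H) = (2*H)/((2*H)) = (2*H)*(1/(2*H)) = 1)
219**2/r(b(y(5))) = 219**2/1 = 47961*1 = 47961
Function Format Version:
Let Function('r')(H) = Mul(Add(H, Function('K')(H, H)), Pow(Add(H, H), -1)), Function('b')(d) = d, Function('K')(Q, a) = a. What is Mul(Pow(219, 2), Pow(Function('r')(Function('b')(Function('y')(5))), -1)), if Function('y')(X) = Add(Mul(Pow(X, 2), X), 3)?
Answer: 47961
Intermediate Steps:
Function('y')(X) = Add(3, Pow(X, 3)) (Function('y')(X) = Add(Pow(X, 3), 3) = Add(3, Pow(X, 3)))
Function('r')(H) = 1 (Function('r')(H) = Mul(Add(H, H), Pow(Add(H, H), -1)) = Mul(Mul(2, H), Pow(Mul(2, H), -1)) = Mul(Mul(2, H), Mul(Rational(1, 2), Pow(H, -1))) = 1)
Mul(Pow(219, 2), Pow(Function('r')(Function('b')(Function('y')(5))), -1)) = Mul(Pow(219, 2), Pow(1, -1)) = Mul(47961, 1) = 47961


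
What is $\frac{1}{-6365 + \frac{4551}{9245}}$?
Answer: $- \frac{9245}{58839874} \approx -0.00015712$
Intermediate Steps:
$\frac{1}{-6365 + \frac{4551}{9245}} = \frac{1}{- \frac{58839874}{9245}} = - \frac{9245}{58839874}$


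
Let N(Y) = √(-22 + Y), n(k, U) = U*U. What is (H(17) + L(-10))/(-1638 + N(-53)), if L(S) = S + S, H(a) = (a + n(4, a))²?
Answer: -51114336/894373 - 468080*I*√3/2683119 ≈ -57.151 - 0.30216*I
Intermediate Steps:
n(k, U) = U²
H(a) = (a + a²)²
L(S) = 2*S
(H(17) + L(-10))/(-1638 + N(-53)) = (17²*(1 + 17)² + 2*(-10))/(-1638 + √(-22 - 53)) = (289*18² - 20)/(-1638 + √(-75)) = (289*324 - 20)/(-1638 + 5*I*√3) = (93636 - 20)/(-1638 + 5*I*√3) = 93616/(-1638 + 5*I*√3)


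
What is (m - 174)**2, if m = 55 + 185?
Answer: 4356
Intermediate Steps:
m = 240
(m - 174)**2 = (240 - 174)**2 = 66**2 = 4356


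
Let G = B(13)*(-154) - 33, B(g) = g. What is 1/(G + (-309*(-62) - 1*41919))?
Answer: -1/24796 ≈ -4.0329e-5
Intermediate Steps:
G = -2035 (G = 13*(-154) - 33 = -2002 - 33 = -2035)
1/(G + (-309*(-62) - 1*41919)) = 1/(-2035 + (-309*(-62) - 1*41919)) = 1/(-2035 + (19158 - 41919)) = 1/(-2035 - 22761) = 1/(-24796) = -1/24796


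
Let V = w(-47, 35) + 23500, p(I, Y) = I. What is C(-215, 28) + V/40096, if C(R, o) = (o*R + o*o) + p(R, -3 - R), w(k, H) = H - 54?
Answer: -218539815/40096 ≈ -5450.4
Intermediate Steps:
w(k, H) = -54 + H
V = 23481 (V = (-54 + 35) + 23500 = -19 + 23500 = 23481)
C(R, o) = R + o² + R*o (C(R, o) = (o*R + o*o) + R = (R*o + o²) + R = (o² + R*o) + R = R + o² + R*o)
C(-215, 28) + V/40096 = (-215 + 28² - 215*28) + 23481/40096 = (-215 + 784 - 6020) + 23481*(1/40096) = -5451 + 23481/40096 = -218539815/40096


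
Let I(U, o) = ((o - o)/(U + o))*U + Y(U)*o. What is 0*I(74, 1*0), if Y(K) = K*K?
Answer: 0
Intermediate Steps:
Y(K) = K²
I(U, o) = o*U² (I(U, o) = ((o - o)/(U + o))*U + U²*o = (0/(U + o))*U + o*U² = 0*U + o*U² = 0 + o*U² = o*U²)
0*I(74, 1*0) = 0*((1*0)*74²) = 0*(0*5476) = 0*0 = 0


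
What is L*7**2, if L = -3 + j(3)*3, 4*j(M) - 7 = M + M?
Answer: 1323/4 ≈ 330.75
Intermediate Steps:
j(M) = 7/4 + M/2 (j(M) = 7/4 + (M + M)/4 = 7/4 + (2*M)/4 = 7/4 + M/2)
L = 27/4 (L = -3 + (7/4 + (1/2)*3)*3 = -3 + (7/4 + 3/2)*3 = -3 + (13/4)*3 = -3 + 39/4 = 27/4 ≈ 6.7500)
L*7**2 = (27/4)*7**2 = (27/4)*49 = 1323/4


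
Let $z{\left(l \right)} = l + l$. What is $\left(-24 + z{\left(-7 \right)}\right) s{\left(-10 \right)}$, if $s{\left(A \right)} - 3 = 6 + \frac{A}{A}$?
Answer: $-380$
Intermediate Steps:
$s{\left(A \right)} = 10$ ($s{\left(A \right)} = 3 + \left(6 + \frac{A}{A}\right) = 3 + \left(6 + 1\right) = 3 + 7 = 10$)
$z{\left(l \right)} = 2 l$
$\left(-24 + z{\left(-7 \right)}\right) s{\left(-10 \right)} = \left(-24 + 2 \left(-7\right)\right) 10 = \left(-24 - 14\right) 10 = \left(-38\right) 10 = -380$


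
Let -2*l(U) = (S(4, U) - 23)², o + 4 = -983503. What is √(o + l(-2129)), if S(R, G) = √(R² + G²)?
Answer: √(-3250100 + 23*√4532657) ≈ 1789.2*I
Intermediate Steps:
o = -983507 (o = -4 - 983503 = -983507)
S(R, G) = √(G² + R²)
l(U) = -(-23 + √(16 + U²))²/2 (l(U) = -(√(U² + 4²) - 23)²/2 = -(√(U² + 16) - 23)²/2 = -(√(16 + U²) - 23)²/2 = -(-23 + √(16 + U²))²/2)
√(o + l(-2129)) = √(-983507 - (-23 + √(16 + (-2129)²))²/2) = √(-983507 - (-23 + √(16 + 4532641))²/2) = √(-983507 - (-23 + √4532657)²/2)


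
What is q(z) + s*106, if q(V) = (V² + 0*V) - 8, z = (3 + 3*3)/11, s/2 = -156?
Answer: -4002536/121 ≈ -33079.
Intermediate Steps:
s = -312 (s = 2*(-156) = -312)
z = 12/11 (z = (3 + 9)*(1/11) = 12*(1/11) = 12/11 ≈ 1.0909)
q(V) = -8 + V² (q(V) = (V² + 0) - 8 = V² - 8 = -8 + V²)
q(z) + s*106 = (-8 + (12/11)²) - 312*106 = (-8 + 144/121) - 33072 = -824/121 - 33072 = -4002536/121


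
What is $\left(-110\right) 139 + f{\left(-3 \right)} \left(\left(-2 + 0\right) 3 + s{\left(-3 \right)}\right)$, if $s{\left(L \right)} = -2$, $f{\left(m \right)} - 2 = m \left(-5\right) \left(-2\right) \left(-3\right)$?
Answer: $-16026$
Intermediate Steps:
$f{\left(m \right)} = 2 - 30 m$ ($f{\left(m \right)} = 2 + m \left(-5\right) \left(-2\right) \left(-3\right) = 2 + - 5 m \left(-2\right) \left(-3\right) = 2 + 10 m \left(-3\right) = 2 - 30 m$)
$\left(-110\right) 139 + f{\left(-3 \right)} \left(\left(-2 + 0\right) 3 + s{\left(-3 \right)}\right) = \left(-110\right) 139 + \left(2 - -90\right) \left(\left(-2 + 0\right) 3 - 2\right) = -15290 + \left(2 + 90\right) \left(\left(-2\right) 3 - 2\right) = -15290 + 92 \left(-6 - 2\right) = -15290 + 92 \left(-8\right) = -15290 - 736 = -16026$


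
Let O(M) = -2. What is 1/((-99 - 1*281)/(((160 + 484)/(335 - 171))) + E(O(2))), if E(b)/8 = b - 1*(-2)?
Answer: -161/15580 ≈ -0.010334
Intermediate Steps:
E(b) = 16 + 8*b (E(b) = 8*(b - 1*(-2)) = 8*(b + 2) = 8*(2 + b) = 16 + 8*b)
1/((-99 - 1*281)/(((160 + 484)/(335 - 171))) + E(O(2))) = 1/((-99 - 1*281)/(((160 + 484)/(335 - 171))) + (16 + 8*(-2))) = 1/((-99 - 281)/((644/164)) + (16 - 16)) = 1/(-380/(644*(1/164)) + 0) = 1/(-380/161/41 + 0) = 1/(-380*41/161 + 0) = 1/(-15580/161 + 0) = 1/(-15580/161) = -161/15580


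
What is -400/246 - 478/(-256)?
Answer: 3797/15744 ≈ 0.24117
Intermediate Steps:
-400/246 - 478/(-256) = -400*1/246 - 478*(-1/256) = -200/123 + 239/128 = 3797/15744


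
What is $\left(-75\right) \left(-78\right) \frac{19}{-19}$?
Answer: $-5850$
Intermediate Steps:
$\left(-75\right) \left(-78\right) \frac{19}{-19} = 5850 \cdot 19 \left(- \frac{1}{19}\right) = 5850 \left(-1\right) = -5850$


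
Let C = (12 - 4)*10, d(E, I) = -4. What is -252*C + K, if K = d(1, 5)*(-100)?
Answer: -19760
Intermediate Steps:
K = 400 (K = -4*(-100) = 400)
C = 80 (C = 8*10 = 80)
-252*C + K = -252*80 + 400 = -20160 + 400 = -19760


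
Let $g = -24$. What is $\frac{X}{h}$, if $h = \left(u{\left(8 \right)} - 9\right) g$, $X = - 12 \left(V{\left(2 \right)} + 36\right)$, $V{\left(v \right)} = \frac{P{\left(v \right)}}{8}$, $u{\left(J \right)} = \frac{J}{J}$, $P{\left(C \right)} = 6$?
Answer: $- \frac{147}{64} \approx -2.2969$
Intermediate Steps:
$u{\left(J \right)} = 1$
$V{\left(v \right)} = \frac{3}{4}$ ($V{\left(v \right)} = \frac{6}{8} = 6 \cdot \frac{1}{8} = \frac{3}{4}$)
$X = -441$ ($X = - 12 \left(\frac{3}{4} + 36\right) = \left(-12\right) \frac{147}{4} = -441$)
$h = 192$ ($h = \left(1 - 9\right) \left(-24\right) = \left(-8\right) \left(-24\right) = 192$)
$\frac{X}{h} = - \frac{441}{192} = \left(-441\right) \frac{1}{192} = - \frac{147}{64}$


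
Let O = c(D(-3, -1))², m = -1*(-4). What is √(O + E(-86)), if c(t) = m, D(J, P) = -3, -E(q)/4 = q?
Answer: 6*√10 ≈ 18.974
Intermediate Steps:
E(q) = -4*q
m = 4
c(t) = 4
O = 16 (O = 4² = 16)
√(O + E(-86)) = √(16 - 4*(-86)) = √(16 + 344) = √360 = 6*√10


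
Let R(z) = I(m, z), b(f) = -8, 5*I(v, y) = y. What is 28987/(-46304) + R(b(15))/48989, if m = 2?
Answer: -7100591147/11341933280 ≈ -0.62605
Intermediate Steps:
I(v, y) = y/5
R(z) = z/5
28987/(-46304) + R(b(15))/48989 = 28987/(-46304) + ((1/5)*(-8))/48989 = 28987*(-1/46304) - 8/5*1/48989 = -28987/46304 - 8/244945 = -7100591147/11341933280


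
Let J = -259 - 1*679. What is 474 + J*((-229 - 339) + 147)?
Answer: 395372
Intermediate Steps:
J = -938 (J = -259 - 679 = -938)
474 + J*((-229 - 339) + 147) = 474 - 938*((-229 - 339) + 147) = 474 - 938*(-568 + 147) = 474 - 938*(-421) = 474 + 394898 = 395372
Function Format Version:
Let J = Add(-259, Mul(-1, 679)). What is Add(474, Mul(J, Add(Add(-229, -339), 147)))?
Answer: 395372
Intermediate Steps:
J = -938 (J = Add(-259, -679) = -938)
Add(474, Mul(J, Add(Add(-229, -339), 147))) = Add(474, Mul(-938, Add(Add(-229, -339), 147))) = Add(474, Mul(-938, Add(-568, 147))) = Add(474, Mul(-938, -421)) = Add(474, 394898) = 395372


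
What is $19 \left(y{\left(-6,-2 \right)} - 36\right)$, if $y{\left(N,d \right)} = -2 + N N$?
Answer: $-38$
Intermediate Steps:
$y{\left(N,d \right)} = -2 + N^{2}$
$19 \left(y{\left(-6,-2 \right)} - 36\right) = 19 \left(\left(-2 + \left(-6\right)^{2}\right) - 36\right) = 19 \left(\left(-2 + 36\right) - 36\right) = 19 \left(34 - 36\right) = 19 \left(-2\right) = -38$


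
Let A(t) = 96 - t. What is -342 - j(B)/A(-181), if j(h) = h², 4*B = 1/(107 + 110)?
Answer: -71374869217/208698448 ≈ -342.00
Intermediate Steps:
B = 1/868 (B = 1/(4*(107 + 110)) = (¼)/217 = (¼)*(1/217) = 1/868 ≈ 0.0011521)
-342 - j(B)/A(-181) = -342 - (1/868)²/(96 - 1*(-181)) = -342 - 1/(753424*(96 + 181)) = -342 - 1/(753424*277) = -342 - 1*1/208698448 = -342 - 1/208698448 = -71374869217/208698448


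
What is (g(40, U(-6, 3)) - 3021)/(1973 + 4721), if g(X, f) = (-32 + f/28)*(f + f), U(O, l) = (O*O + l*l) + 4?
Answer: -11971/13388 ≈ -0.89416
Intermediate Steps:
U(O, l) = 4 + O² + l² (U(O, l) = (O² + l²) + 4 = 4 + O² + l²)
g(X, f) = 2*f*(-32 + f/28) (g(X, f) = (-32 + f*(1/28))*(2*f) = (-32 + f/28)*(2*f) = 2*f*(-32 + f/28))
(g(40, U(-6, 3)) - 3021)/(1973 + 4721) = ((4 + (-6)² + 3²)*(-896 + (4 + (-6)² + 3²))/14 - 3021)/(1973 + 4721) = ((4 + 36 + 9)*(-896 + (4 + 36 + 9))/14 - 3021)/6694 = ((1/14)*49*(-896 + 49) - 3021)*(1/6694) = ((1/14)*49*(-847) - 3021)*(1/6694) = (-5929/2 - 3021)*(1/6694) = -11971/2*1/6694 = -11971/13388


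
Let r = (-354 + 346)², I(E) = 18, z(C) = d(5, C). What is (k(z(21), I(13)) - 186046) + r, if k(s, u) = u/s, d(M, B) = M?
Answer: -929892/5 ≈ -1.8598e+5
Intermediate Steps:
z(C) = 5
r = 64 (r = (-8)² = 64)
(k(z(21), I(13)) - 186046) + r = (18/5 - 186046) + 64 = -930212/5 + 64 = -929892/5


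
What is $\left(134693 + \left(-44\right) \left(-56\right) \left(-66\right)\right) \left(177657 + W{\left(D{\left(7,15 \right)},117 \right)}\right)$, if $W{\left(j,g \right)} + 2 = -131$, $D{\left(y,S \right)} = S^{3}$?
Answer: $-4958422844$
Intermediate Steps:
$W{\left(j,g \right)} = -133$ ($W{\left(j,g \right)} = -2 - 131 = -133$)
$\left(134693 + \left(-44\right) \left(-56\right) \left(-66\right)\right) \left(177657 + W{\left(D{\left(7,15 \right)},117 \right)}\right) = \left(134693 + \left(-44\right) \left(-56\right) \left(-66\right)\right) \left(177657 - 133\right) = \left(134693 + 2464 \left(-66\right)\right) 177524 = \left(134693 - 162624\right) 177524 = \left(-27931\right) 177524 = -4958422844$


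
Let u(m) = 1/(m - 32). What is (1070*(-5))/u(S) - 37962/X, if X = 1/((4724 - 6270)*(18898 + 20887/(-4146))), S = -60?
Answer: 766190686690982/691 ≈ 1.1088e+12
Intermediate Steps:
u(m) = 1/(-32 + m)
X = -2073/60549260833 (X = 1/(-1546*(18898 + 20887*(-1/4146))) = 1/(-1546*(18898 - 20887/4146)) = 1/(-1546*78330221/4146) = 1/(-60549260833/2073) = -2073/60549260833 ≈ -3.4237e-8)
(1070*(-5))/u(S) - 37962/X = (1070*(-5))/(1/(-32 - 60)) - 37962/(-2073/60549260833) = -5350/(1/(-92)) - 37962*(-60549260833/2073) = -5350/(-1/92) + 766190346580782/691 = -5350*(-92) + 766190346580782/691 = 492200 + 766190346580782/691 = 766190686690982/691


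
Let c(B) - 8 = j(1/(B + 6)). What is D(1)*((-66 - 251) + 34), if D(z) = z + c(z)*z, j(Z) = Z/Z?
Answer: -2830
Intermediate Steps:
j(Z) = 1
c(B) = 9 (c(B) = 8 + 1 = 9)
D(z) = 10*z (D(z) = z + 9*z = 10*z)
D(1)*((-66 - 251) + 34) = (10*1)*((-66 - 251) + 34) = 10*(-317 + 34) = 10*(-283) = -2830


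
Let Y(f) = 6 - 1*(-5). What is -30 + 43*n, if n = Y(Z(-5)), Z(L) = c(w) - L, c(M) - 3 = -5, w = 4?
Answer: 443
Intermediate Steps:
c(M) = -2 (c(M) = 3 - 5 = -2)
Z(L) = -2 - L
Y(f) = 11 (Y(f) = 6 + 5 = 11)
n = 11
-30 + 43*n = -30 + 43*11 = -30 + 473 = 443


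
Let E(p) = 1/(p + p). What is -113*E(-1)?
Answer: 113/2 ≈ 56.500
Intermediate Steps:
E(p) = 1/(2*p)
-113*E(-1) = -113/(2*(-1)) = -113*(-1)/2 = -113*(-1/2) = 113/2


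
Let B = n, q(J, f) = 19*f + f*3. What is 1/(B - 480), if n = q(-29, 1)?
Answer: -1/458 ≈ -0.0021834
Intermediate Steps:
q(J, f) = 22*f (q(J, f) = 19*f + 3*f = 22*f)
n = 22 (n = 22*1 = 22)
B = 22
1/(B - 480) = 1/(22 - 480) = 1/(-458) = -1/458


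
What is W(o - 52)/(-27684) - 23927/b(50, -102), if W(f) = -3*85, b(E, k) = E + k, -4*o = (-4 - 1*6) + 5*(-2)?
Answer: 27600347/59982 ≈ 460.14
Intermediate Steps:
o = 5 (o = -((-4 - 1*6) + 5*(-2))/4 = -((-4 - 6) - 10)/4 = -(-10 - 10)/4 = -¼*(-20) = 5)
W(f) = -255
W(o - 52)/(-27684) - 23927/b(50, -102) = -255/(-27684) - 23927/(50 - 102) = -255*(-1/27684) - 23927/(-52) = 85/9228 - 23927*(-1/52) = 85/9228 + 23927/52 = 27600347/59982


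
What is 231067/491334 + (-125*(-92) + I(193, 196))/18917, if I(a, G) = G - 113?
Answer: 10062216161/9294565278 ≈ 1.0826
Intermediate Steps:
I(a, G) = -113 + G
231067/491334 + (-125*(-92) + I(193, 196))/18917 = 231067/491334 + (-125*(-92) + (-113 + 196))/18917 = 231067*(1/491334) + (11500 + 83)*(1/18917) = 231067/491334 + 11583*(1/18917) = 231067/491334 + 11583/18917 = 10062216161/9294565278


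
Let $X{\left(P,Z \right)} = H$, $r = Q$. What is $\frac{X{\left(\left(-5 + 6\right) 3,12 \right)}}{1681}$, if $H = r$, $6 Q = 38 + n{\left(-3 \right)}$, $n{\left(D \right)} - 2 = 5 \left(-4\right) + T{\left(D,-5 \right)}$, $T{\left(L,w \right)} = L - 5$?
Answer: $\frac{2}{1681} \approx 0.0011898$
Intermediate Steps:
$T{\left(L,w \right)} = -5 + L$
$n{\left(D \right)} = -23 + D$ ($n{\left(D \right)} = 2 + \left(5 \left(-4\right) + \left(-5 + D\right)\right) = 2 + \left(-20 + \left(-5 + D\right)\right) = 2 + \left(-25 + D\right) = -23 + D$)
$Q = 2$ ($Q = \frac{38 - 26}{6} = \frac{1}{6} \cdot 12 = 2$)
$r = 2$
$H = 2$
$X{\left(P,Z \right)} = 2$
$\frac{X{\left(\left(-5 + 6\right) 3,12 \right)}}{1681} = \frac{2}{1681}$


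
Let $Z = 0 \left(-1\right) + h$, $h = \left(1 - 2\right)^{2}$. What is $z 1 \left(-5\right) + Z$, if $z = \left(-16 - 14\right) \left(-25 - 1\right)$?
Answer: $-3899$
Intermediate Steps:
$z = 780$ ($z = \left(-30\right) \left(-26\right) = 780$)
$h = 1$ ($h = \left(-1\right)^{2} = 1$)
$Z = 1$ ($Z = 0 \left(-1\right) + 1 = 0 + 1 = 1$)
$z 1 \left(-5\right) + Z = 780 \cdot 1 \left(-5\right) + 1 = 780 \left(-5\right) + 1 = -3900 + 1 = -3899$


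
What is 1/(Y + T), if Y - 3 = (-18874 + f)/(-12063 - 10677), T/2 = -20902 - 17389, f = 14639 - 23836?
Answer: -7580/580459463 ≈ -1.3059e-5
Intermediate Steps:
f = -9197
T = -76582 (T = 2*(-20902 - 17389) = 2*(-38291) = -76582)
Y = 32097/7580 (Y = 3 + (-18874 - 9197)/(-12063 - 10677) = 3 - 28071/(-22740) = 3 - 28071*(-1/22740) = 3 + 9357/7580 = 32097/7580 ≈ 4.2344)
1/(Y + T) = 1/(32097/7580 - 76582) = 1/(-580459463/7580) = -7580/580459463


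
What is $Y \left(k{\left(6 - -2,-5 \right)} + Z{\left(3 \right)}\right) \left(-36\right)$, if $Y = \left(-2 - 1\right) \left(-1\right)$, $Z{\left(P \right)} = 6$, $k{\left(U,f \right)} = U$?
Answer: $-1512$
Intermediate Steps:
$Y = 3$ ($Y = \left(-3\right) \left(-1\right) = 3$)
$Y \left(k{\left(6 - -2,-5 \right)} + Z{\left(3 \right)}\right) \left(-36\right) = 3 \left(\left(6 - -2\right) + 6\right) \left(-36\right) = 3 \left(\left(6 + 2\right) + 6\right) \left(-36\right) = 3 \left(8 + 6\right) \left(-36\right) = 3 \cdot 14 \left(-36\right) = 42 \left(-36\right) = -1512$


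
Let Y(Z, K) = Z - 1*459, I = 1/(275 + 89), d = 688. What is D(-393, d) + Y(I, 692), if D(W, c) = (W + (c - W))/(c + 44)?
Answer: -30512117/66612 ≈ -458.06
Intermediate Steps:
I = 1/364 ≈ 0.0027473
Y(Z, K) = -459 + Z (Y(Z, K) = Z - 459 = -459 + Z)
D(W, c) = c/(44 + c)
D(-393, d) + Y(I, 692) = 688/(44 + 688) + (-459 + 1/364) = 688/732 - 167075/364 = 688*(1/732) - 167075/364 = 172/183 - 167075/364 = -30512117/66612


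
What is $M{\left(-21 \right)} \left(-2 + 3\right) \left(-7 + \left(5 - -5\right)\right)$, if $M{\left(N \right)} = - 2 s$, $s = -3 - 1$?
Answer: $24$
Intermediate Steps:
$s = -4$
$M{\left(N \right)} = 8$ ($M{\left(N \right)} = \left(-2\right) \left(-4\right) = 8$)
$M{\left(-21 \right)} \left(-2 + 3\right) \left(-7 + \left(5 - -5\right)\right) = 8 \left(-2 + 3\right) \left(-7 + \left(5 - -5\right)\right) = 8 \cdot 1 \left(-7 + \left(5 + 5\right)\right) = 8 \cdot 1 \left(-7 + 10\right) = 8 \cdot 1 \cdot 3 = 8 \cdot 3 = 24$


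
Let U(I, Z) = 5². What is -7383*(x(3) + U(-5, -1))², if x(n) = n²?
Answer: -8534748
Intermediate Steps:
U(I, Z) = 25
-7383*(x(3) + U(-5, -1))² = -7383*(3² + 25)² = -7383*(9 + 25)² = -7383*34² = -7383*1156 = -8534748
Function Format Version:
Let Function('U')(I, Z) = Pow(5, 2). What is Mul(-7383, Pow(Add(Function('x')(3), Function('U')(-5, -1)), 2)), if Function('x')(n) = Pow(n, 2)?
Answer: -8534748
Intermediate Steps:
Function('U')(I, Z) = 25
Mul(-7383, Pow(Add(Function('x')(3), Function('U')(-5, -1)), 2)) = Mul(-7383, Pow(Add(Pow(3, 2), 25), 2)) = Mul(-7383, Pow(Add(9, 25), 2)) = Mul(-7383, Pow(34, 2)) = Mul(-7383, 1156) = -8534748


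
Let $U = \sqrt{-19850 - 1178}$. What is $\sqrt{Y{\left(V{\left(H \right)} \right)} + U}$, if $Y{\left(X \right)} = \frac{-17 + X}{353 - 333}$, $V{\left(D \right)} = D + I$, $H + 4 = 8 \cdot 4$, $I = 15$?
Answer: $\frac{\sqrt{130 + 200 i \sqrt{5257}}}{10} \approx 8.5533 + 8.4769 i$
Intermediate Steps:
$H = 28$ ($H = -4 + 8 \cdot 4 = -4 + 32 = 28$)
$U = 2 i \sqrt{5257}$ ($U = \sqrt{-21028} = 2 i \sqrt{5257} \approx 145.01 i$)
$V{\left(D \right)} = 15 + D$ ($V{\left(D \right)} = D + 15 = 15 + D$)
$Y{\left(X \right)} = - \frac{17}{20} + \frac{X}{20}$ ($Y{\left(X \right)} = \frac{-17 + X}{20} = \left(-17 + X\right) \frac{1}{20} = - \frac{17}{20} + \frac{X}{20}$)
$\sqrt{Y{\left(V{\left(H \right)} \right)} + U} = \sqrt{\left(- \frac{17}{20} + \frac{15 + 28}{20}\right) + 2 i \sqrt{5257}} = \sqrt{\left(- \frac{17}{20} + \frac{1}{20} \cdot 43\right) + 2 i \sqrt{5257}} = \sqrt{\left(- \frac{17}{20} + \frac{43}{20}\right) + 2 i \sqrt{5257}} = \sqrt{\frac{13}{10} + 2 i \sqrt{5257}}$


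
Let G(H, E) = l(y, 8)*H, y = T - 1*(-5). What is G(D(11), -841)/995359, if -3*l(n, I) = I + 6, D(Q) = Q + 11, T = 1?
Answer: -308/2986077 ≈ -0.00010315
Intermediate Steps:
y = 6 (y = 1 - 1*(-5) = 1 + 5 = 6)
D(Q) = 11 + Q
l(n, I) = -2 - I/3 (l(n, I) = -(I + 6)/3 = -(6 + I)/3 = -2 - I/3)
G(H, E) = -14*H/3 (G(H, E) = (-2 - 1/3*8)*H = (-2 - 8/3)*H = -14*H/3)
G(D(11), -841)/995359 = -14*(11 + 11)/3/995359 = -14/3*22*(1/995359) = -308/3*1/995359 = -308/2986077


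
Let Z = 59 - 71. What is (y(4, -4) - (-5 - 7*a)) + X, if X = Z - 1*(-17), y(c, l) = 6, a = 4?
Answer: 44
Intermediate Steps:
Z = -12
X = 5 (X = -12 - 1*(-17) = -12 + 17 = 5)
(y(4, -4) - (-5 - 7*a)) + X = (6 - (-5 - 7*4)) + 5 = (6 - (-5 - 28)) + 5 = (6 - 1*(-33)) + 5 = (6 + 33) + 5 = 39 + 5 = 44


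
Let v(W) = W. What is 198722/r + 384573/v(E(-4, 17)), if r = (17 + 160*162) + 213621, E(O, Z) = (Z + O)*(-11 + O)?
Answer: -15348131324/7785635 ≈ -1971.3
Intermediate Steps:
E(O, Z) = (-11 + O)*(O + Z) (E(O, Z) = (O + Z)*(-11 + O) = (-11 + O)*(O + Z))
r = 239558 (r = (17 + 25920) + 213621 = 25937 + 213621 = 239558)
198722/r + 384573/v(E(-4, 17)) = 198722/239558 + 384573/((-4)² - 11*(-4) - 11*17 - 4*17) = 198722*(1/239558) + 384573/(16 + 44 - 187 - 68) = 99361/119779 + 384573/(-195) = 99361/119779 + 384573*(-1/195) = 99361/119779 - 128191/65 = -15348131324/7785635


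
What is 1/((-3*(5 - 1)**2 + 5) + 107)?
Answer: 1/64 ≈ 0.015625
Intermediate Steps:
1/((-3*(5 - 1)**2 + 5) + 107) = 1/((-3*4**2 + 5) + 107) = 1/((-3*16 + 5) + 107) = 1/((-48 + 5) + 107) = 1/(-43 + 107) = 1/64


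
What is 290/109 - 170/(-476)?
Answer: 4605/1526 ≈ 3.0177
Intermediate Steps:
290/109 - 170/(-476) = 290*(1/109) - 170*(-1/476) = 290/109 + 5/14 = 4605/1526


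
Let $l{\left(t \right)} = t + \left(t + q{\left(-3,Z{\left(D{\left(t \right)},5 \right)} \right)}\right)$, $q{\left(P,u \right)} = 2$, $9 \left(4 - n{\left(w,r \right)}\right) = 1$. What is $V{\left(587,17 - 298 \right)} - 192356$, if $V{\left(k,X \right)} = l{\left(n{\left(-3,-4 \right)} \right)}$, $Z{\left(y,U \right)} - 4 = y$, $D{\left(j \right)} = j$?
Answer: $- \frac{1731116}{9} \approx -1.9235 \cdot 10^{5}$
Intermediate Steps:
$Z{\left(y,U \right)} = 4 + y$
$n{\left(w,r \right)} = \frac{35}{9}$ ($n{\left(w,r \right)} = 4 - \frac{1}{9} = \frac{35}{9}$)
$l{\left(t \right)} = 2 + 2 t$ ($l{\left(t \right)} = t + \left(t + 2\right) = t + \left(2 + t\right) = 2 + 2 t$)
$V{\left(k,X \right)} = \frac{88}{9}$ ($V{\left(k,X \right)} = 2 + 2 \cdot \frac{35}{9} = 2 + \frac{70}{9} = \frac{88}{9}$)
$V{\left(587,17 - 298 \right)} - 192356 = \frac{88}{9} - 192356 = - \frac{1731116}{9}$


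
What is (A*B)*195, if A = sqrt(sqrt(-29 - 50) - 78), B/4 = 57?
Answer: 44460*sqrt(-78 + I*sqrt(79)) ≈ 22336.0 + 3.933e+5*I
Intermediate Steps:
B = 228 (B = 4*57 = 228)
A = sqrt(-78 + I*sqrt(79)) (A = sqrt(sqrt(-79) - 78) = sqrt(I*sqrt(79) - 78) = sqrt(-78 + I*sqrt(79)) ≈ 0.50238 + 8.846*I)
(A*B)*195 = (sqrt(-78 + I*sqrt(79))*228)*195 = (228*sqrt(-78 + I*sqrt(79)))*195 = 44460*sqrt(-78 + I*sqrt(79))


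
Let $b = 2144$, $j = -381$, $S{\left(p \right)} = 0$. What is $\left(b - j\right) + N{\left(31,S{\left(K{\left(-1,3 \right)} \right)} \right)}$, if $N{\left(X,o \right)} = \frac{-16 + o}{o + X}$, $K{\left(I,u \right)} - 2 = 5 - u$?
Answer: $\frac{78259}{31} \approx 2524.5$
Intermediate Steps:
$K{\left(I,u \right)} = 7 - u$ ($K{\left(I,u \right)} = 2 - \left(-5 + u\right) = 7 - u$)
$N{\left(X,o \right)} = \frac{-16 + o}{X + o}$
$\left(b - j\right) + N{\left(31,S{\left(K{\left(-1,3 \right)} \right)} \right)} = \left(2144 - -381\right) + \frac{-16 + 0}{31 + 0} = \left(2144 + 381\right) + \frac{1}{31} \left(-16\right) = 2525 + \frac{1}{31} \left(-16\right) = 2525 - \frac{16}{31} = \frac{78259}{31}$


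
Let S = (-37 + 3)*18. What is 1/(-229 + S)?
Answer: -1/841 ≈ -0.0011891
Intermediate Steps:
S = -612 (S = -34*18 = -612)
1/(-229 + S) = 1/(-229 - 612) = 1/(-841) = -1/841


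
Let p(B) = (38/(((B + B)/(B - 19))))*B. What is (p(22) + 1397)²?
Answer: 2114116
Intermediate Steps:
p(B) = -361 + 19*B (p(B) = (38/(((2*B)/(-19 + B))))*B = (38/((2*B/(-19 + B))))*B = (38*((-19 + B)/(2*B)))*B = (19*(-19 + B)/B)*B = -361 + 19*B)
(p(22) + 1397)² = ((-361 + 19*22) + 1397)² = ((-361 + 418) + 1397)² = (57 + 1397)² = 1454² = 2114116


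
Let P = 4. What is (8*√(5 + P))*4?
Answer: 96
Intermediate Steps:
(8*√(5 + P))*4 = (8*√(5 + 4))*4 = (8*√9)*4 = (8*3)*4 = 24*4 = 96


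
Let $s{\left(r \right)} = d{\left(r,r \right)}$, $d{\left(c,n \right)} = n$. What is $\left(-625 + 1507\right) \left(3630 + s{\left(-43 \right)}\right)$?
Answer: $3163734$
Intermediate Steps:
$s{\left(r \right)} = r$
$\left(-625 + 1507\right) \left(3630 + s{\left(-43 \right)}\right) = \left(-625 + 1507\right) \left(3630 - 43\right) = 882 \cdot 3587 = 3163734$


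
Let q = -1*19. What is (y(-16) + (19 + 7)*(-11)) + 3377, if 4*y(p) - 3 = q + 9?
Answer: 12357/4 ≈ 3089.3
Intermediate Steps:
q = -19
y(p) = -7/4 (y(p) = 3/4 + (-19 + 9)/4 = 3/4 + (1/4)*(-10) = 3/4 - 5/2 = -7/4)
(y(-16) + (19 + 7)*(-11)) + 3377 = (-7/4 + (19 + 7)*(-11)) + 3377 = (-7/4 + 26*(-11)) + 3377 = (-7/4 - 286) + 3377 = -1151/4 + 3377 = 12357/4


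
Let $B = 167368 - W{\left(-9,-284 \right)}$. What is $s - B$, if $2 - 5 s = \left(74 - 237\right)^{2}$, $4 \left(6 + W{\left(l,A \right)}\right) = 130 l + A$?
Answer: $- \frac{1730509}{10} \approx -1.7305 \cdot 10^{5}$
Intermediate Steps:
$W{\left(l,A \right)} = -6 + \frac{A}{4} + \frac{65 l}{2}$ ($W{\left(l,A \right)} = -6 + \frac{130 l + A}{4} = -6 + \frac{A + 130 l}{4} = -6 + \left(\frac{A}{4} + \frac{65 l}{2}\right) = -6 + \frac{A}{4} + \frac{65 l}{2}$)
$B = \frac{335475}{2}$ ($B = 167368 - \left(-6 + \frac{1}{4} \left(-284\right) + \frac{65}{2} \left(-9\right)\right) = 167368 - \left(-6 - 71 - \frac{585}{2}\right) = 167368 - - \frac{739}{2} = 167368 + \frac{739}{2} = \frac{335475}{2} \approx 1.6774 \cdot 10^{5}$)
$s = - \frac{26567}{5}$ ($s = \frac{2}{5} - \frac{\left(74 - 237\right)^{2}}{5} = \frac{2}{5} - \frac{\left(-163\right)^{2}}{5} = \frac{2}{5} - \frac{26569}{5} = - \frac{26567}{5} \approx -5313.4$)
$s - B = - \frac{26567}{5} - \frac{335475}{2} = - \frac{1730509}{10}$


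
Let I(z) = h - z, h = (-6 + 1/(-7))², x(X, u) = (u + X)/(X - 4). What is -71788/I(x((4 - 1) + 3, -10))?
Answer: -3517612/1947 ≈ -1806.7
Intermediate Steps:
x(X, u) = (X + u)/(-4 + X)
h = 1849/49 (h = (-6 + 1*(-⅐))² = (-6 - ⅐)² = (-43/7)² = 1849/49 ≈ 37.735)
I(z) = 1849/49 - z
-71788/I(x((4 - 1) + 3, -10)) = -71788/(1849/49 - (((4 - 1) + 3) - 10)/(-4 + ((4 - 1) + 3))) = -71788/(1849/49 - ((3 + 3) - 10)/(-4 + (3 + 3))) = -71788/(1849/49 - (6 - 10)/(-4 + 6)) = -71788/(1849/49 - (-4)/2) = -71788/(1849/49 - 1*(-2)) = -71788/(1849/49 + 2) = -71788/1947/49 = -71788*49/1947 = -3517612/1947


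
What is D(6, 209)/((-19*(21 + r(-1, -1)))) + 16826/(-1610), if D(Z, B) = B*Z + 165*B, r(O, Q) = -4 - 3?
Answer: -233141/1610 ≈ -144.81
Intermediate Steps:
r(O, Q) = -7
D(Z, B) = 165*B + B*Z
D(6, 209)/((-19*(21 + r(-1, -1)))) + 16826/(-1610) = (209*(165 + 6))/((-19*(21 - 7))) + 16826/(-1610) = (209*171)/((-19*14)) + 16826*(-1/1610) = 35739/(-266) - 8413/805 = 35739*(-1/266) - 8413/805 = -1881/14 - 8413/805 = -233141/1610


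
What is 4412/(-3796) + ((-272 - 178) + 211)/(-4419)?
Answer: -4647346/4193631 ≈ -1.1082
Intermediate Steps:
4412/(-3796) + ((-272 - 178) + 211)/(-4419) = 4412*(-1/3796) + (-450 + 211)*(-1/4419) = -1103/949 - 239*(-1/4419) = -1103/949 + 239/4419 = -4647346/4193631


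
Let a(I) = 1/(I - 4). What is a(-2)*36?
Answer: -6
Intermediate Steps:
a(I) = 1/(-4 + I)
a(-2)*36 = 36/(-4 - 2) = 36/(-6) = -1/6*36 = -6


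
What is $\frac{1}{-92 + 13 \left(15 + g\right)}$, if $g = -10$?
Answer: $- \frac{1}{27} \approx -0.037037$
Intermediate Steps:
$\frac{1}{-92 + 13 \left(15 + g\right)} = \frac{1}{-92 + 13 \left(15 - 10\right)} = \frac{1}{-92 + 13 \cdot 5} = \frac{1}{-92 + 65} = \frac{1}{-27} = - \frac{1}{27}$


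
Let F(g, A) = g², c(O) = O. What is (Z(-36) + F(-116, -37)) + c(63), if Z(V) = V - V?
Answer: 13519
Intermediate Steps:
Z(V) = 0
(Z(-36) + F(-116, -37)) + c(63) = (0 + (-116)²) + 63 = (0 + 13456) + 63 = 13456 + 63 = 13519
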